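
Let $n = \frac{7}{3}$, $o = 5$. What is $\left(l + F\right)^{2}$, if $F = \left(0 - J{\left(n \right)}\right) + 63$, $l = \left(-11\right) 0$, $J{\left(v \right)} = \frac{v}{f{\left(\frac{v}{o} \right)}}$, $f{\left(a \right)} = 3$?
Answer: $\frac{313600}{81} \approx 3871.6$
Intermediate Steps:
$n = \frac{7}{3}$ ($n = 7 \cdot \frac{1}{3} = \frac{7}{3} \approx 2.3333$)
$J{\left(v \right)} = \frac{v}{3}$
$l = 0$
$F = \frac{560}{9}$ ($F = \left(0 - \frac{1}{3} \cdot \frac{7}{3}\right) + 63 = \left(0 - \frac{7}{9}\right) + 63 = - \frac{7}{9} + 63 = \frac{560}{9} \approx 62.222$)
$\left(l + F\right)^{2} = \left(0 + \frac{560}{9}\right)^{2} = \left(\frac{560}{9}\right)^{2} = \frac{313600}{81}$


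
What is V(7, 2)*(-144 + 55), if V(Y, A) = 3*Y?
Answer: -1869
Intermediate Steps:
V(7, 2)*(-144 + 55) = (3*7)*(-144 + 55) = 21*(-89) = -1869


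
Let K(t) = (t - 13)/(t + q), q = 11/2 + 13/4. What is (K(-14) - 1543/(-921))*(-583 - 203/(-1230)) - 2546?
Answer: -51701498119/7929810 ≈ -6519.9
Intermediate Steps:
q = 35/4 (q = 11*(½) + 13*(¼) = 11/2 + 13/4 = 35/4 ≈ 8.7500)
K(t) = (-13 + t)/(35/4 + t) (K(t) = (t - 13)/(t + 35/4) = (-13 + t)/(35/4 + t))
(K(-14) - 1543/(-921))*(-583 - 203/(-1230)) - 2546 = (4*(-13 - 14)/(35 + 4*(-14)) - 1543/(-921))*(-583 - 203/(-1230)) - 2546 = (4*(-27)/(35 - 56) - 1543*(-1/921))*(-583 - 203*(-1/1230)) - 2546 = (4*(-27)/(-21) + 1543/921)*(-583 + 203/1230) - 2546 = (4*(-1/21)*(-27) + 1543/921)*(-716887/1230) - 2546 = (36/7 + 1543/921)*(-716887/1230) - 2546 = (43957/6447)*(-716887/1230) - 2546 = -31512201859/7929810 - 2546 = -51701498119/7929810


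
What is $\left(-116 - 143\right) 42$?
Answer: $-10878$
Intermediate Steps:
$\left(-116 - 143\right) 42 = \left(-259\right) 42 = -10878$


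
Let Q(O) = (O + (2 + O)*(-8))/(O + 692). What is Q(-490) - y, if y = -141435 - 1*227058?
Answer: 37219500/101 ≈ 3.6851e+5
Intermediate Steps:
Q(O) = (-16 - 7*O)/(692 + O) (Q(O) = (O + (-16 - 8*O))/(692 + O) = (-16 - 7*O)/(692 + O))
y = -368493 (y = -141435 - 227058 = -368493)
Q(-490) - y = (-16 - 7*(-490))/(692 - 490) - 1*(-368493) = (-16 + 3430)/202 + 368493 = (1/202)*3414 + 368493 = 1707/101 + 368493 = 37219500/101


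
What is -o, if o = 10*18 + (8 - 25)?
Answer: -163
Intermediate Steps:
o = 163 (o = 180 - 17 = 163)
-o = -1*163 = -163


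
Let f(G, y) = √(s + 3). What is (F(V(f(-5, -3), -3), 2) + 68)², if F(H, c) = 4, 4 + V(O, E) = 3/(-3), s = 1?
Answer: 5184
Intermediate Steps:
f(G, y) = 2 (f(G, y) = √(1 + 3) = √4 = 2)
V(O, E) = -5 (V(O, E) = -4 + 3/(-3) = -4 + 3*(-⅓) = -4 - 1 = -5)
(F(V(f(-5, -3), -3), 2) + 68)² = (4 + 68)² = 72² = 5184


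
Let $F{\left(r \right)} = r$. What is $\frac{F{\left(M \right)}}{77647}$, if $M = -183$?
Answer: $- \frac{183}{77647} \approx -0.0023568$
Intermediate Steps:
$\frac{F{\left(M \right)}}{77647} = - \frac{183}{77647}$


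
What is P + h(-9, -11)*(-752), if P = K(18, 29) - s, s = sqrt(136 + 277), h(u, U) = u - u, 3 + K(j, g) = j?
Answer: 15 - sqrt(413) ≈ -5.3224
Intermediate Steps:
K(j, g) = -3 + j
h(u, U) = 0
s = sqrt(413) ≈ 20.322
P = 15 - sqrt(413) (P = (-3 + 18) - sqrt(413) = 15 - sqrt(413) ≈ -5.3224)
P + h(-9, -11)*(-752) = (15 - sqrt(413)) + 0*(-752) = (15 - sqrt(413)) + 0 = 15 - sqrt(413)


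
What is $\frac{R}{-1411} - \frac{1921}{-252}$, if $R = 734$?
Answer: $\frac{2525563}{355572} \approx 7.1028$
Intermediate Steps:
$\frac{R}{-1411} - \frac{1921}{-252} = \frac{734}{-1411} - \frac{1921}{-252} = 734 \left(- \frac{1}{1411}\right) - - \frac{1921}{252} = - \frac{734}{1411} + \frac{1921}{252} = \frac{2525563}{355572}$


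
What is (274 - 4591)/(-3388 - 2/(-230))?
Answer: 165485/129873 ≈ 1.2742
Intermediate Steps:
(274 - 4591)/(-3388 - 2/(-230)) = -4317/(-3388 - 2*(-1/230)) = -4317/(-3388 + 1/115) = -4317/(-389619/115) = -4317*(-115/389619) = 165485/129873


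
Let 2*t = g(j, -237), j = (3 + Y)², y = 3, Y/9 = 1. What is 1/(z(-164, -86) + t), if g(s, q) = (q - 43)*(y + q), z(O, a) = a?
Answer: 1/32674 ≈ 3.0605e-5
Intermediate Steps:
Y = 9 (Y = 9*1 = 9)
j = 144 (j = (3 + 9)² = 12² = 144)
g(s, q) = (-43 + q)*(3 + q) (g(s, q) = (q - 43)*(3 + q) = (-43 + q)*(3 + q))
t = 32760 (t = (-129 + (-237)² - 40*(-237))/2 = (-129 + 56169 + 9480)/2 = (½)*65520 = 32760)
1/(z(-164, -86) + t) = 1/(-86 + 32760) = 1/32674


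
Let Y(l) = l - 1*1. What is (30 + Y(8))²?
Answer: 1369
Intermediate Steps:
Y(l) = -1 + l (Y(l) = l - 1 = -1 + l)
(30 + Y(8))² = (30 + (-1 + 8))² = (30 + 7)² = 37² = 1369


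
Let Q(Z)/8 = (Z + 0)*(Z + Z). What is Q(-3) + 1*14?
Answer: 158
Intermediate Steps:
Q(Z) = 16*Z² (Q(Z) = 8*((Z + 0)*(Z + Z)) = 8*(Z*(2*Z)) = 8*(2*Z²) = 16*Z²)
Q(-3) + 1*14 = 16*(-3)² + 1*14 = 16*9 + 14 = 144 + 14 = 158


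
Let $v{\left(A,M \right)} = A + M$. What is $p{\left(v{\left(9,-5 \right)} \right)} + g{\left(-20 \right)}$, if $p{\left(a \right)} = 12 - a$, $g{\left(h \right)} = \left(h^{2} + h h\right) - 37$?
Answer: $771$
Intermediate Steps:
$g{\left(h \right)} = -37 + 2 h^{2}$ ($g{\left(h \right)} = \left(h^{2} + h^{2}\right) - 37 = 2 h^{2} - 37 = -37 + 2 h^{2}$)
$p{\left(v{\left(9,-5 \right)} \right)} + g{\left(-20 \right)} = \left(12 - \left(9 - 5\right)\right) - \left(37 - 2 \left(-20\right)^{2}\right) = \left(12 - 4\right) + \left(-37 + 2 \cdot 400\right) = \left(12 - 4\right) + \left(-37 + 800\right) = 8 + 763 = 771$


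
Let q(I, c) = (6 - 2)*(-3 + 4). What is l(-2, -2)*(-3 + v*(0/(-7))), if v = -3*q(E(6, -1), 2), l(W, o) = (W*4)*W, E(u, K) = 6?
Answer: -48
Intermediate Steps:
q(I, c) = 4 (q(I, c) = 4*1 = 4)
l(W, o) = 4*W² (l(W, o) = (4*W)*W = 4*W²)
v = -12 (v = -3*4 = -12)
l(-2, -2)*(-3 + v*(0/(-7))) = (4*(-2)²)*(-3 - 0/(-7)) = (4*4)*(-3 - 0*(-1)/7) = 16*(-3 - 12*0) = 16*(-3 + 0) = 16*(-3) = -48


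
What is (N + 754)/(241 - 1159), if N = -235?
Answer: -173/306 ≈ -0.56536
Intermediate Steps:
(N + 754)/(241 - 1159) = (-235 + 754)/(241 - 1159) = 519/(-918) = 519*(-1/918) = -173/306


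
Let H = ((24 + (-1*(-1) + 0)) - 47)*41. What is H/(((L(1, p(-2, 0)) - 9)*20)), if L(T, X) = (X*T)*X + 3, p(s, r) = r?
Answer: 451/60 ≈ 7.5167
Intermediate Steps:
L(T, X) = 3 + T*X**2 (L(T, X) = (T*X)*X + 3 = T*X**2 + 3 = 3 + T*X**2)
H = -902 (H = ((24 + (1 + 0)) - 47)*41 = ((24 + 1) - 47)*41 = (25 - 47)*41 = -22*41 = -902)
H/(((L(1, p(-2, 0)) - 9)*20)) = -902*1/(20*((3 + 1*0**2) - 9)) = -902*1/(20*((3 + 1*0) - 9)) = -902*1/(20*((3 + 0) - 9)) = -902*1/(20*(3 - 9)) = -902/((-6*20)) = -902/(-120) = -902*(-1/120) = 451/60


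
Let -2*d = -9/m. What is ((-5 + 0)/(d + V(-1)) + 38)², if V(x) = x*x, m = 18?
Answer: 1156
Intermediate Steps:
d = ¼ (d = -(-9)/(2*18) = -½*(-½) = ¼ ≈ 0.25000)
V(x) = x²
((-5 + 0)/(d + V(-1)) + 38)² = ((-5 + 0)/(¼ + (-1)²) + 38)² = (-5/(¼ + 1) + 38)² = (-5/5/4 + 38)² = (-5*⅘ + 38)² = (-4 + 38)² = 34² = 1156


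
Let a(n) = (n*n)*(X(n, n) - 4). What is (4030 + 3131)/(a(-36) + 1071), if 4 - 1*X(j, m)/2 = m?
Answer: 2387/33189 ≈ 0.071921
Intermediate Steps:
X(j, m) = 8 - 2*m
a(n) = n²*(4 - 2*n) (a(n) = (n*n)*((8 - 2*n) - 4) = n²*(4 - 2*n))
(4030 + 3131)/(a(-36) + 1071) = (4030 + 3131)/(2*(-36)²*(2 - 1*(-36)) + 1071) = 7161/(2*1296*(2 + 36) + 1071) = 7161/(2*1296*38 + 1071) = 7161/(98496 + 1071) = 7161/99567 = 7161*(1/99567) = 2387/33189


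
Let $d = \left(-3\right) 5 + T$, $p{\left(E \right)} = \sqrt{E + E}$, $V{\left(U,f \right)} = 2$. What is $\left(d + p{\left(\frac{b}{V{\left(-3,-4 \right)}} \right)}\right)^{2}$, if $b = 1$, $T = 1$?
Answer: $169$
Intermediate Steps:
$p{\left(E \right)} = \sqrt{2} \sqrt{E}$ ($p{\left(E \right)} = \sqrt{2 E} = \sqrt{2} \sqrt{E}$)
$d = -14$ ($d = \left(-3\right) 5 + 1 = -15 + 1 = -14$)
$\left(d + p{\left(\frac{b}{V{\left(-3,-4 \right)}} \right)}\right)^{2} = \left(-14 + \sqrt{2} \sqrt{1 \cdot \frac{1}{2}}\right)^{2} = \left(-14 + \frac{\sqrt{2}}{\sqrt{2}}\right)^{2} = \left(-14 + \sqrt{2} \frac{\sqrt{2}}{2}\right)^{2} = \left(-14 + 1\right)^{2} = \left(-13\right)^{2} = 169$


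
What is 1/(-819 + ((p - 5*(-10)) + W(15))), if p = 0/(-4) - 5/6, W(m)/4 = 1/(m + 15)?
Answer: -10/7697 ≈ -0.0012992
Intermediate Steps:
W(m) = 4/(15 + m) (W(m) = 4/(m + 15) = 4/(15 + m))
p = -⅚ (p = 0*(-¼) - 5*⅙ = 0 - ⅚ = -⅚ ≈ -0.83333)
1/(-819 + ((p - 5*(-10)) + W(15))) = 1/(-819 + ((-⅚ - 5*(-10)) + 4/(15 + 15))) = 1/(-819 + ((-⅚ + 50) + 4/30)) = 1/(-819 + (295/6 + 4*(1/30))) = 1/(-819 + (295/6 + 2/15)) = 1/(-819 + 493/10) = 1/(-7697/10) = -10/7697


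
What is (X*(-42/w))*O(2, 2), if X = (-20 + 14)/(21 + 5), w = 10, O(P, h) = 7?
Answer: 441/65 ≈ 6.7846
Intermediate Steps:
X = -3/13 (X = -6/26 = -6*1/26 = -3/13 ≈ -0.23077)
(X*(-42/w))*O(2, 2) = -(-126)/(13*10)*7 = -3/13*(-21/5)*7 = (63/65)*7 = 441/65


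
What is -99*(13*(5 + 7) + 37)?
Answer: -19107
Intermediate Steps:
-99*(13*(5 + 7) + 37) = -99*(13*12 + 37) = -99*(156 + 37) = -99*193 = -19107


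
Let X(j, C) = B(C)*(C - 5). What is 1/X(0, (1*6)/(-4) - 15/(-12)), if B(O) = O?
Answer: 16/21 ≈ 0.76190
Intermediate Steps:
X(j, C) = C*(-5 + C) (X(j, C) = C*(C - 5) = C*(-5 + C))
1/X(0, (1*6)/(-4) - 15/(-12)) = 1/(((1*6)/(-4) - 15/(-12))*(-5 + ((1*6)/(-4) - 15/(-12)))) = 1/((6*(-¼) - 15*(-1/12))*(-5 + (6*(-¼) - 15*(-1/12)))) = 1/((-3/2 + 5/4)*(-5 + (-3/2 + 5/4))) = 1/(-(-5 - ¼)/4) = 1/(-¼*(-21/4)) = 1/(21/16) = 16/21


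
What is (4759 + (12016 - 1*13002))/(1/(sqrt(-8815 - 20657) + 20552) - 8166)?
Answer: 15092*(-sqrt(1842) + 5138*I)/(-167827631*I + 32664*sqrt(1842)) ≈ -0.46204 + 2.2737e-11*I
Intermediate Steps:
(4759 + (12016 - 1*13002))/(1/(sqrt(-8815 - 20657) + 20552) - 8166) = (4759 + (12016 - 13002))/(1/(sqrt(-29472) + 20552) - 8166) = (4759 - 986)/(1/(4*I*sqrt(1842) + 20552) - 8166) = 3773/(1/(20552 + 4*I*sqrt(1842)) - 8166) = 3773/(-8166 + 1/(20552 + 4*I*sqrt(1842)))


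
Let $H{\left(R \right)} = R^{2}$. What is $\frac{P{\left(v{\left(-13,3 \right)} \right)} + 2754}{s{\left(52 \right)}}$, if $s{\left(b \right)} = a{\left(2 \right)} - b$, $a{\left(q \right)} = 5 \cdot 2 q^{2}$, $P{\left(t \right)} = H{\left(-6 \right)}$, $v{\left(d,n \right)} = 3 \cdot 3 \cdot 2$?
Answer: $- \frac{465}{2} \approx -232.5$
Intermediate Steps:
$v{\left(d,n \right)} = 18$ ($v{\left(d,n \right)} = 9 \cdot 2 = 18$)
$P{\left(t \right)} = 36$ ($P{\left(t \right)} = \left(-6\right)^{2} = 36$)
$a{\left(q \right)} = 10 q^{2}$
$s{\left(b \right)} = 40 - b$ ($s{\left(b \right)} = 10 \cdot 2^{2} - b = 10 \cdot 4 - b = 40 - b$)
$\frac{P{\left(v{\left(-13,3 \right)} \right)} + 2754}{s{\left(52 \right)}} = \frac{36 + 2754}{40 - 52} = \frac{2790}{40 - 52} = \frac{2790}{-12} = 2790 \left(- \frac{1}{12}\right) = - \frac{465}{2}$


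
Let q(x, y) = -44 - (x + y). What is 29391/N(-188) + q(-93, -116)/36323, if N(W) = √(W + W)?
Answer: 165/36323 - 29391*I*√94/188 ≈ 0.0045426 - 1515.7*I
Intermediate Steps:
q(x, y) = -44 - x - y (q(x, y) = -44 + (-x - y) = -44 - x - y)
N(W) = √2*√W (N(W) = √(2*W) = √2*√W)
29391/N(-188) + q(-93, -116)/36323 = 29391/((√2*√(-188))) + (-44 - 1*(-93) - 1*(-116))/36323 = 29391/((√2*(2*I*√47))) + (-44 + 93 + 116)*(1/36323) = 29391/((2*I*√94)) + 165*(1/36323) = 29391*(-I*√94/188) + 165/36323 = -29391*I*√94/188 + 165/36323 = 165/36323 - 29391*I*√94/188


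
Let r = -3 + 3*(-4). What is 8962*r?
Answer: -134430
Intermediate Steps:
r = -15 (r = -3 - 12 = -15)
8962*r = 8962*(-15) = -134430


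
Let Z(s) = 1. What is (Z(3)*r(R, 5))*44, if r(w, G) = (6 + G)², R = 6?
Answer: 5324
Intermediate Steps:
(Z(3)*r(R, 5))*44 = (1*(6 + 5)²)*44 = (1*11²)*44 = (1*121)*44 = 121*44 = 5324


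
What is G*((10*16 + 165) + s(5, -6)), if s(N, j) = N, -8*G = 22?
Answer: -1815/2 ≈ -907.50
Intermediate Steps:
G = -11/4 (G = -⅛*22 = -11/4 ≈ -2.7500)
G*((10*16 + 165) + s(5, -6)) = -11*((10*16 + 165) + 5)/4 = -11*((160 + 165) + 5)/4 = -11*(325 + 5)/4 = -11/4*330 = -1815/2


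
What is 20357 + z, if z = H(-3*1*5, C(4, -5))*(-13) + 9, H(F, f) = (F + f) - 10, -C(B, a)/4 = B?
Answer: 20899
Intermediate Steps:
C(B, a) = -4*B
H(F, f) = -10 + F + f
z = 542 (z = (-10 - 3*1*5 - 4*4)*(-13) + 9 = (-10 - 3*5 - 16)*(-13) + 9 = (-10 - 15 - 16)*(-13) + 9 = -41*(-13) + 9 = 533 + 9 = 542)
20357 + z = 20357 + 542 = 20899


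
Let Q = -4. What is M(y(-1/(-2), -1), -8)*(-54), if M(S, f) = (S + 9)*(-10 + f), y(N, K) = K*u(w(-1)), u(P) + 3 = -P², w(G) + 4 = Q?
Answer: 73872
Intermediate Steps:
w(G) = -8 (w(G) = -4 - 4 = -8)
u(P) = -3 - P²
y(N, K) = -67*K (y(N, K) = K*(-3 - 1*(-8)²) = K*(-3 - 1*64) = K*(-3 - 64) = K*(-67) = -67*K)
M(S, f) = (-10 + f)*(9 + S) (M(S, f) = (9 + S)*(-10 + f) = (-10 + f)*(9 + S))
M(y(-1/(-2), -1), -8)*(-54) = (-90 - (-670)*(-1) + 9*(-8) - 67*(-1)*(-8))*(-54) = (-90 - 10*67 - 72 + 67*(-8))*(-54) = (-90 - 670 - 72 - 536)*(-54) = -1368*(-54) = 73872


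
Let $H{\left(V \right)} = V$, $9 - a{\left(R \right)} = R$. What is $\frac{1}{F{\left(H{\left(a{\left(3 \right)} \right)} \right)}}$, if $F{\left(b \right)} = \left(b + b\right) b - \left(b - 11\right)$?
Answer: $\frac{1}{77} \approx 0.012987$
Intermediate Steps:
$a{\left(R \right)} = 9 - R$
$F{\left(b \right)} = 11 - b + 2 b^{2}$ ($F{\left(b \right)} = 2 b b - \left(-11 + b\right) = 2 b^{2} - \left(-11 + b\right) = 11 - b + 2 b^{2}$)
$\frac{1}{F{\left(H{\left(a{\left(3 \right)} \right)} \right)}} = \frac{1}{11 - \left(9 - 3\right) + 2 \left(9 - 3\right)^{2}} = \frac{1}{11 - 6 + 2 \cdot 6^{2}} = \frac{1}{11 - 6 + 2 \cdot 36} = \frac{1}{11 - 6 + 72} = \frac{1}{77}$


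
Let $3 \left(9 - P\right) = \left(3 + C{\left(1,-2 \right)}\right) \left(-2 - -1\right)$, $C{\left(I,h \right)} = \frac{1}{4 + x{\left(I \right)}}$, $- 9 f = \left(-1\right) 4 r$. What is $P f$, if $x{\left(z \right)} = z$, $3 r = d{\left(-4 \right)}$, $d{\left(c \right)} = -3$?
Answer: $- \frac{604}{135} \approx -4.4741$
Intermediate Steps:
$r = -1$ ($r = \frac{1}{3} \left(-3\right) = -1$)
$f = - \frac{4}{9}$ ($f = - \frac{\left(-1\right) 4 \left(-1\right)}{9} = - \frac{\left(-4\right) \left(-1\right)}{9} = \left(- \frac{1}{9}\right) 4 = - \frac{4}{9} \approx -0.44444$)
$C{\left(I,h \right)} = \frac{1}{4 + I}$
$P = \frac{151}{15}$ ($P = 9 - \frac{\left(3 + \frac{1}{4 + 1}\right) \left(-2 - -1\right)}{3} = 9 - \frac{\left(3 + \frac{1}{5}\right) \left(-2 + 1\right)}{3} = 9 - \frac{\left(3 + \frac{1}{5}\right) \left(-1\right)}{3} = 9 - \frac{\frac{16}{5} \left(-1\right)}{3} = 9 - - \frac{16}{15} = 9 + \frac{16}{15} = \frac{151}{15} \approx 10.067$)
$P f = \frac{151}{15} \left(- \frac{4}{9}\right) = - \frac{604}{135}$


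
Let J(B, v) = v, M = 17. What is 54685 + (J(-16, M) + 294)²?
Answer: 151406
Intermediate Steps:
54685 + (J(-16, M) + 294)² = 54685 + (17 + 294)² = 54685 + 311² = 54685 + 96721 = 151406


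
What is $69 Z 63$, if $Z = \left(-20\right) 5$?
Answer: $-434700$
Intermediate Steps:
$Z = -100$
$69 Z 63 = 69 \left(-100\right) 63 = \left(-6900\right) 63 = -434700$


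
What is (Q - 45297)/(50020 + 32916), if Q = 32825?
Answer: -1559/10367 ≈ -0.15038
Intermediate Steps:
(Q - 45297)/(50020 + 32916) = (32825 - 45297)/(50020 + 32916) = -12472/82936 = -12472*1/82936 = -1559/10367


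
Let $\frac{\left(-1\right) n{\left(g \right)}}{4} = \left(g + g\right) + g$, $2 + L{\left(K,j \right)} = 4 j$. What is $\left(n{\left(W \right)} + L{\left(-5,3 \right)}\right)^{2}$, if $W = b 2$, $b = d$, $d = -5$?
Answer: $16900$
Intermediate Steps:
$L{\left(K,j \right)} = -2 + 4 j$
$b = -5$
$W = -10$ ($W = \left(-5\right) 2 = -10$)
$n{\left(g \right)} = - 12 g$ ($n{\left(g \right)} = - 4 \left(\left(g + g\right) + g\right) = - 4 \left(2 g + g\right) = - 4 \cdot 3 g = - 12 g$)
$\left(n{\left(W \right)} + L{\left(-5,3 \right)}\right)^{2} = \left(\left(-12\right) \left(-10\right) + \left(-2 + 4 \cdot 3\right)\right)^{2} = \left(120 + \left(-2 + 12\right)\right)^{2} = \left(120 + 10\right)^{2} = 130^{2} = 16900$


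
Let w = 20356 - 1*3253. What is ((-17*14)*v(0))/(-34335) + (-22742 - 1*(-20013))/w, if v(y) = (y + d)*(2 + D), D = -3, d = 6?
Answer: -624991/3107045 ≈ -0.20115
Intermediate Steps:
v(y) = -6 - y (v(y) = (y + 6)*(2 - 3) = (6 + y)*(-1) = -6 - y)
w = 17103 (w = 20356 - 3253 = 17103)
((-17*14)*v(0))/(-34335) + (-22742 - 1*(-20013))/w = ((-17*14)*(-6 - 1*0))/(-34335) + (-22742 - 1*(-20013))/17103 = -238*(-6 + 0)*(-1/34335) + (-22742 + 20013)*(1/17103) = -238*(-6)*(-1/34335) - 2729*1/17103 = 1428*(-1/34335) - 2729/17103 = -68/1635 - 2729/17103 = -624991/3107045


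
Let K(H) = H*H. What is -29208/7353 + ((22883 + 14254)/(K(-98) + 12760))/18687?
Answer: -1356246605087/341437427556 ≈ -3.9722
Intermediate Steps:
K(H) = H²
-29208/7353 + ((22883 + 14254)/(K(-98) + 12760))/18687 = -29208/7353 + ((22883 + 14254)/((-98)² + 12760))/18687 = -29208*1/7353 + (37137/(9604 + 12760))*(1/18687) = -9736/2451 + (37137/22364)*(1/18687) = -9736/2451 + 12379/139305356 = -1356246605087/341437427556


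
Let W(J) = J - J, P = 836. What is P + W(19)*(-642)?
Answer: 836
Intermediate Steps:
W(J) = 0
P + W(19)*(-642) = 836 + 0*(-642) = 836 + 0 = 836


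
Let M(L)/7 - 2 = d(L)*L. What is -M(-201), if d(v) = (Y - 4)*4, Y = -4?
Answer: -45038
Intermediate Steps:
d(v) = -32 (d(v) = (-4 - 4)*4 = -8*4 = -32)
M(L) = 14 - 224*L (M(L) = 14 + 7*(-32*L) = 14 - 224*L)
-M(-201) = -(14 - 224*(-201)) = -(14 + 45024) = -1*45038 = -45038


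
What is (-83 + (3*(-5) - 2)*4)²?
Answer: 22801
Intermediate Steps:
(-83 + (3*(-5) - 2)*4)² = (-83 + (-15 - 2)*4)² = (-83 - 17*4)² = (-83 - 68)² = (-151)² = 22801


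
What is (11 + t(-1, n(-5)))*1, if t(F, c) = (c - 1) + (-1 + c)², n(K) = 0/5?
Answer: 11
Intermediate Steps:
n(K) = 0 (n(K) = 0*(⅕) = 0)
t(F, c) = -1 + c + (-1 + c)² (t(F, c) = (-1 + c) + (-1 + c)² = -1 + c + (-1 + c)²)
(11 + t(-1, n(-5)))*1 = (11 + 0*(-1 + 0))*1 = (11 + 0*(-1))*1 = (11 + 0)*1 = 11*1 = 11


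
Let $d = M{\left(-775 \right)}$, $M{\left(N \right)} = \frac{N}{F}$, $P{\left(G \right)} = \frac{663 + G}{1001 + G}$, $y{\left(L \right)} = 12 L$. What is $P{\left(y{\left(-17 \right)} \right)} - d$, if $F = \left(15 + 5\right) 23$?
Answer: $\frac{165763}{73324} \approx 2.2607$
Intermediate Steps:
$F = 460$ ($F = 20 \cdot 23 = 460$)
$P{\left(G \right)} = \frac{663 + G}{1001 + G}$
$M{\left(N \right)} = \frac{N}{460}$
$d = - \frac{155}{92}$ ($d = \frac{1}{460} \left(-775\right) = - \frac{155}{92} \approx -1.6848$)
$P{\left(y{\left(-17 \right)} \right)} - d = \frac{663 + 12 \left(-17\right)}{1001 + 12 \left(-17\right)} - - \frac{155}{92} = \frac{663 - 204}{1001 - 204} + \frac{155}{92} = \frac{1}{797} \cdot 459 + \frac{155}{92} = \frac{459}{797} + \frac{155}{92} = \frac{165763}{73324}$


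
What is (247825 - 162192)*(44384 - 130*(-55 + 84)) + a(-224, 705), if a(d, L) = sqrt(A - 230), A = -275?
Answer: 3477898662 + I*sqrt(505) ≈ 3.4779e+9 + 22.472*I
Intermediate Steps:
a(d, L) = I*sqrt(505) (a(d, L) = sqrt(-275 - 230) = sqrt(-505) = I*sqrt(505))
(247825 - 162192)*(44384 - 130*(-55 + 84)) + a(-224, 705) = (247825 - 162192)*(44384 - 130*(-55 + 84)) + I*sqrt(505) = 85633*(44384 - 130*29) + I*sqrt(505) = 85633*(44384 - 3770) + I*sqrt(505) = 85633*40614 + I*sqrt(505) = 3477898662 + I*sqrt(505)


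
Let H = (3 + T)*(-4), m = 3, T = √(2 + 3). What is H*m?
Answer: -36 - 12*√5 ≈ -62.833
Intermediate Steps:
T = √5 ≈ 2.2361
H = -12 - 4*√5 (H = (3 + √5)*(-4) = -12 - 4*√5 ≈ -20.944)
H*m = (-12 - 4*√5)*3 = -36 - 12*√5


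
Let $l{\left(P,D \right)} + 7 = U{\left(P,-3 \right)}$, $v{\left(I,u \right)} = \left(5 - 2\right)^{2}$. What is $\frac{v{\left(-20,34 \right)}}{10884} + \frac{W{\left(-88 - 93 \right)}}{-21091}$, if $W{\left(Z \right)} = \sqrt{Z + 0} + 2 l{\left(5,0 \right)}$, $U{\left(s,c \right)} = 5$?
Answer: $\frac{77785}{76518148} - \frac{i \sqrt{181}}{21091} \approx 0.0010166 - 0.00063788 i$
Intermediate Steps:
$v{\left(I,u \right)} = 9$ ($v{\left(I,u \right)} = 3^{2} = 9$)
$l{\left(P,D \right)} = -2$ ($l{\left(P,D \right)} = -7 + 5 = -2$)
$W{\left(Z \right)} = -4 + \sqrt{Z}$ ($W{\left(Z \right)} = \sqrt{Z + 0} + 2 \left(-2\right) = \sqrt{Z} - 4 = -4 + \sqrt{Z}$)
$\frac{v{\left(-20,34 \right)}}{10884} + \frac{W{\left(-88 - 93 \right)}}{-21091} = \frac{9}{10884} + \frac{-4 + \sqrt{-88 - 93}}{-21091} = 9 \cdot \frac{1}{10884} + \left(-4 + \sqrt{-88 - 93}\right) \left(- \frac{1}{21091}\right) = \frac{3}{3628} + \left(-4 + \sqrt{-181}\right) \left(- \frac{1}{21091}\right) = \frac{3}{3628} + \left(-4 + i \sqrt{181}\right) \left(- \frac{1}{21091}\right) = \frac{3}{3628} + \left(\frac{4}{21091} - \frac{i \sqrt{181}}{21091}\right) = \frac{77785}{76518148} - \frac{i \sqrt{181}}{21091}$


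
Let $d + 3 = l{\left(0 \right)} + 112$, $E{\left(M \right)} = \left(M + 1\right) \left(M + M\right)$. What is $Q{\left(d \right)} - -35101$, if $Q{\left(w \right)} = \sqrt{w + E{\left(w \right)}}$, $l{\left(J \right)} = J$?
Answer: $35101 + \sqrt{24089} \approx 35256.0$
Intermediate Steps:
$E{\left(M \right)} = 2 M \left(1 + M\right)$ ($E{\left(M \right)} = \left(1 + M\right) 2 M = 2 M \left(1 + M\right)$)
$d = 109$ ($d = -3 + \left(0 + 112\right) = -3 + 112 = 109$)
$Q{\left(w \right)} = \sqrt{w + 2 w \left(1 + w\right)}$
$Q{\left(d \right)} - -35101 = \sqrt{109 \left(3 + 2 \cdot 109\right)} - -35101 = \sqrt{109 \left(3 + 218\right)} + 35101 = \sqrt{109 \cdot 221} + 35101 = \sqrt{24089} + 35101 = 35101 + \sqrt{24089}$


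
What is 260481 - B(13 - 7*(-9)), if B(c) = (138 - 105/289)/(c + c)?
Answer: 11442369591/43928 ≈ 2.6048e+5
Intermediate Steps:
B(c) = 39777/(578*c) (B(c) = (138 - 105*1/289)/((2*c)) = (138 - 105/289)*(1/(2*c)) = 39777*(1/(2*c))/289 = 39777/(578*c))
260481 - B(13 - 7*(-9)) = 260481 - 39777/(578*(13 - 7*(-9))) = 260481 - 39777/(578*(13 + 63)) = 260481 - 39777/(578*76) = 260481 - 1*39777/43928 = 260481 - 39777/43928 = 11442369591/43928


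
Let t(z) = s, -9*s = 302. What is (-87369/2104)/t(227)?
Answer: 786321/635408 ≈ 1.2375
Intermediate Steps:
s = -302/9 (s = -1/9*302 = -302/9 ≈ -33.556)
t(z) = -302/9
(-87369/2104)/t(227) = (-87369/2104)/(-302/9) = -87369*1/2104*(-9/302) = -87369/2104*(-9/302) = 786321/635408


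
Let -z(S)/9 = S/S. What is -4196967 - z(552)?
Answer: -4196958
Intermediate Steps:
z(S) = -9 (z(S) = -9*S/S = -9*1 = -9)
-4196967 - z(552) = -4196967 - 1*(-9) = -4196967 + 9 = -4196958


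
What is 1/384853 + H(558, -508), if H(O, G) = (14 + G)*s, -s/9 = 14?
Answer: 23954790133/384853 ≈ 62244.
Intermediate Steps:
s = -126 (s = -9*14 = -126)
H(O, G) = -1764 - 126*G (H(O, G) = (14 + G)*(-126) = -1764 - 126*G)
1/384853 + H(558, -508) = 1/384853 + (-1764 - 126*(-508)) = 1/384853 + (-1764 + 64008) = 1/384853 + 62244 = 23954790133/384853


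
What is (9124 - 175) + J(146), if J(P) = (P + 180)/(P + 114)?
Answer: 1163533/130 ≈ 8950.3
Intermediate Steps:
J(P) = (180 + P)/(114 + P)
(9124 - 175) + J(146) = (9124 - 175) + (180 + 146)/(114 + 146) = 8949 + 326/260 = 8949 + (1/260)*326 = 8949 + 163/130 = 1163533/130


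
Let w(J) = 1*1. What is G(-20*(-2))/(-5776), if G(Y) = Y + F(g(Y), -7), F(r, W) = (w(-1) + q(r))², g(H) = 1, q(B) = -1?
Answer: -5/722 ≈ -0.0069252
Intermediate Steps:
w(J) = 1
F(r, W) = 0 (F(r, W) = (1 - 1)² = 0² = 0)
G(Y) = Y (G(Y) = Y + 0 = Y)
G(-20*(-2))/(-5776) = -20*(-2)/(-5776) = 40*(-1/5776) = -5/722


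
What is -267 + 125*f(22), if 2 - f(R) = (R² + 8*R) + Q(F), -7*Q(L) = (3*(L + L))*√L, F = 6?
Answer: -82517 + 4500*√6/7 ≈ -80942.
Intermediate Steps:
Q(L) = -6*L^(3/2)/7 (Q(L) = -3*(L + L)*√L/7 = -3*(2*L)*√L/7 = -6*L*√L/7 = -6*L^(3/2)/7)
f(R) = 2 - R² - 8*R + 36*√6/7 (f(R) = 2 - ((R² + 8*R) - 36*√6/7) = 2 - (R² + 8*R - 36*√6/7) = 2 + (-R² - 8*R + 36*√6/7) = 2 - R² - 8*R + 36*√6/7)
-267 + 125*f(22) = -267 + 125*(2 - 1*22² - 8*22 + 36*√6/7) = -267 + 125*(2 - 1*484 - 176 + 36*√6/7) = -267 + 125*(2 - 484 - 176 + 36*√6/7) = -267 + 125*(-658 + 36*√6/7) = -267 + (-82250 + 4500*√6/7) = -82517 + 4500*√6/7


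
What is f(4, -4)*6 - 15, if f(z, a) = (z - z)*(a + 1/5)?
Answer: -15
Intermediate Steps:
f(z, a) = 0 (f(z, a) = 0*(a + ⅕) = 0*(⅕ + a) = 0)
f(4, -4)*6 - 15 = 0*6 - 15 = 0 - 15 = -15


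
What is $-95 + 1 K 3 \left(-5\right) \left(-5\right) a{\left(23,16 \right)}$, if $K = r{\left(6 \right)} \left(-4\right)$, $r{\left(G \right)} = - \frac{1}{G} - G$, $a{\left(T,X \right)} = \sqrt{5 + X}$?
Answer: $-95 + 1850 \sqrt{21} \approx 8382.8$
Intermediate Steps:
$r{\left(G \right)} = - G - \frac{1}{G}$
$K = \frac{74}{3}$ ($K = \left(\left(-1\right) 6 - \frac{1}{6}\right) \left(-4\right) = \left(-6 - \frac{1}{6}\right) \left(-4\right) = \left(- \frac{37}{6}\right) \left(-4\right) = \frac{74}{3} \approx 24.667$)
$-95 + 1 K 3 \left(-5\right) \left(-5\right) a{\left(23,16 \right)} = -95 + 1 \cdot \frac{74}{3} \cdot 3 \left(-5\right) \left(-5\right) \sqrt{5 + 16} = -95 + 1 \cdot 74 \left(-5\right) \left(-5\right) \sqrt{21} = -95 + 1 \left(-370\right) \left(-5\right) \sqrt{21} = -95 + \left(-370\right) \left(-5\right) \sqrt{21} = -95 + 1850 \sqrt{21}$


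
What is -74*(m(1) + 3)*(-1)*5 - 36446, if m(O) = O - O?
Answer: -35336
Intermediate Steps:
m(O) = 0
-74*(m(1) + 3)*(-1)*5 - 36446 = -74*(0 + 3)*(-1)*5 - 36446 = -74*3*(-1)*5 - 36446 = -(-222)*5 - 36446 = -74*(-15) - 36446 = 1110 - 36446 = -35336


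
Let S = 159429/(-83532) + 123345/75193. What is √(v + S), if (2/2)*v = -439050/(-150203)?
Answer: √65637373837533855075949812317/157238049800038 ≈ 1.6294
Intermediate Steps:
S = -561563419/2093673892 (S = 159429*(-1/83532) + 123345*(1/75193) = -53143/27844 + 123345/75193 = -561563419/2093673892 ≈ -0.26822)
v = 439050/150203 (v = -439050/(-150203) = -439050*(-1/150203) = 439050/150203 ≈ 2.9230)
√(v + S) = √(439050/150203 - 561563419/2093673892) = √(834879012058543/314476099600076) = √65637373837533855075949812317/157238049800038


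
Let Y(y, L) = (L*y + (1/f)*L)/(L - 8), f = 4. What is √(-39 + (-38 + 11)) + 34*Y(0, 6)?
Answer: -51/2 + I*√66 ≈ -25.5 + 8.124*I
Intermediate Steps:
Y(y, L) = (L/4 + L*y)/(-8 + L) (Y(y, L) = (L*y + (1/4)*L)/(L - 8) = (L*y + (1*(¼))*L)/(-8 + L) = (L*y + L/4)/(-8 + L) = (L/4 + L*y)/(-8 + L))
√(-39 + (-38 + 11)) + 34*Y(0, 6) = √(-39 + (-38 + 11)) + 34*((¼)*6*(1 + 4*0)/(-8 + 6)) = √(-39 - 27) + 34*((¼)*6*(1 + 0)/(-2)) = √(-66) + 34*((¼)*6*(-½)*1) = I*√66 + 34*(-¾) = I*√66 - 51/2 = -51/2 + I*√66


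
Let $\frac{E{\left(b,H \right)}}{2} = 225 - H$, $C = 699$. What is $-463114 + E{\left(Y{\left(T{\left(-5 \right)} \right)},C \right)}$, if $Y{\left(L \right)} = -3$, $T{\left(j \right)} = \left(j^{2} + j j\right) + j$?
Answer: $-464062$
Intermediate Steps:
$T{\left(j \right)} = j + 2 j^{2}$ ($T{\left(j \right)} = \left(j^{2} + j^{2}\right) + j = 2 j^{2} + j = j + 2 j^{2}$)
$E{\left(b,H \right)} = 450 - 2 H$ ($E{\left(b,H \right)} = 2 \left(225 - H\right) = 450 - 2 H$)
$-463114 + E{\left(Y{\left(T{\left(-5 \right)} \right)},C \right)} = -463114 + \left(450 - 1398\right) = -463114 - 948 = -464062$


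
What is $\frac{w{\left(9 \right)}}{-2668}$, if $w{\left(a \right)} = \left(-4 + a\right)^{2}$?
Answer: $- \frac{25}{2668} \approx -0.0093703$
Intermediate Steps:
$\frac{w{\left(9 \right)}}{-2668} = \frac{\left(-4 + 9\right)^{2}}{-2668} = 5^{2} \left(- \frac{1}{2668}\right) = 25 \left(- \frac{1}{2668}\right) = - \frac{25}{2668}$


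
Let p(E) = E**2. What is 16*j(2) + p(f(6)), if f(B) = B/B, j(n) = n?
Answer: 33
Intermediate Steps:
f(B) = 1
16*j(2) + p(f(6)) = 16*2 + 1**2 = 32 + 1 = 33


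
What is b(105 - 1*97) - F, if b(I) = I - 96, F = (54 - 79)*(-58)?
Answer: -1538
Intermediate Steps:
F = 1450 (F = -25*(-58) = 1450)
b(I) = -96 + I
b(105 - 1*97) - F = (-96 + (105 - 1*97)) - 1*1450 = (-96 + (105 - 97)) - 1450 = (-96 + 8) - 1450 = -88 - 1450 = -1538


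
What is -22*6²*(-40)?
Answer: 31680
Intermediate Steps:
-22*6²*(-40) = -22*36*(-40) = -792*(-40) = 31680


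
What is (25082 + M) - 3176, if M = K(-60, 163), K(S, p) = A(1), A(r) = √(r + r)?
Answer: 21906 + √2 ≈ 21907.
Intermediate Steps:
A(r) = √2*√r (A(r) = √(2*r) = √2*√r)
K(S, p) = √2 (K(S, p) = √2*√1 = √2*1 = √2)
M = √2 ≈ 1.4142
(25082 + M) - 3176 = (25082 + √2) - 3176 = 21906 + √2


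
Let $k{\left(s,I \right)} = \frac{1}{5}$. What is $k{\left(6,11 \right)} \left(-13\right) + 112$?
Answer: $\frac{547}{5} \approx 109.4$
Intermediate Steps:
$k{\left(s,I \right)} = \frac{1}{5}$
$k{\left(6,11 \right)} \left(-13\right) + 112 = \frac{1}{5} \left(-13\right) + 112 = - \frac{13}{5} + 112 = \frac{547}{5}$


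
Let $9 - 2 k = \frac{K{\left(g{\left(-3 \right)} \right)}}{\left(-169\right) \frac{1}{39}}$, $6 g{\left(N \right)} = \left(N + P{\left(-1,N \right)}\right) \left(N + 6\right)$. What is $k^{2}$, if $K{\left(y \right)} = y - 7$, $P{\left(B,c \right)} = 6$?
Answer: $\frac{40401}{2704} \approx 14.941$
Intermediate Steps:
$g{\left(N \right)} = \frac{\left(6 + N\right)^{2}}{6}$ ($g{\left(N \right)} = \frac{\left(N + 6\right) \left(N + 6\right)}{6} = \frac{\left(6 + N\right) \left(6 + N\right)}{6} = \frac{\left(6 + N\right)^{2}}{6}$)
$K{\left(y \right)} = -7 + y$ ($K{\left(y \right)} = y - 7 = -7 + y$)
$k = \frac{201}{52}$ ($k = \frac{9}{2} - \frac{\left(-7 + \left(6 + 2 \left(-3\right) + \frac{\left(-3\right)^{2}}{6}\right)\right) \frac{1}{\left(-169\right) \frac{1}{39}}}{2} = \frac{9}{2} - \frac{\left(-7 + \left(6 - 6 + \frac{1}{6} \cdot 9\right)\right) \frac{1}{\left(-169\right) \frac{1}{39}}}{2} = \frac{9}{2} - \frac{\left(-7 + \left(6 - 6 + \frac{3}{2}\right)\right) \frac{1}{- \frac{13}{3}}}{2} = \frac{9}{2} - \frac{\left(-7 + \frac{3}{2}\right) \left(- \frac{3}{13}\right)}{2} = \frac{9}{2} - \frac{\left(- \frac{11}{2}\right) \left(- \frac{3}{13}\right)}{2} = \frac{9}{2} - \frac{33}{52} = \frac{201}{52} \approx 3.8654$)
$k^{2} = \left(\frac{201}{52}\right)^{2} = \frac{40401}{2704}$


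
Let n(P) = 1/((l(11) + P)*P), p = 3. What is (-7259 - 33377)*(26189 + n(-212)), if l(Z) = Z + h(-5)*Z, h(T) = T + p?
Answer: -12577971325235/11819 ≈ -1.0642e+9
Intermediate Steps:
h(T) = 3 + T (h(T) = T + 3 = 3 + T)
l(Z) = -Z (l(Z) = Z + (3 - 5)*Z = Z - 2*Z = -Z)
n(P) = 1/(P*(-11 + P)) (n(P) = 1/((-1*11 + P)*P) = 1/((-11 + P)*P) = 1/(P*(-11 + P)))
(-7259 - 33377)*(26189 + n(-212)) = (-7259 - 33377)*(26189 + 1/((-212)*(-11 - 212))) = -40636*(26189 - 1/212/(-223)) = -40636*(26189 - 1/212*(-1/223)) = -40636*(26189 + 1/47276) = -40636*1238111165/47276 = -12577971325235/11819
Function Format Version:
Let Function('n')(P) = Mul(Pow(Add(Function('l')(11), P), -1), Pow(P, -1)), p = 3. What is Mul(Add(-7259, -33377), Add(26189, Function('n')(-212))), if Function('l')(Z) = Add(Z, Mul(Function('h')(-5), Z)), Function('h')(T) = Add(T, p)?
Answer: Rational(-12577971325235, 11819) ≈ -1.0642e+9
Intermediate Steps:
Function('h')(T) = Add(3, T) (Function('h')(T) = Add(T, 3) = Add(3, T))
Function('l')(Z) = Mul(-1, Z) (Function('l')(Z) = Add(Z, Mul(Add(3, -5), Z)) = Add(Z, Mul(-2, Z)) = Mul(-1, Z))
Function('n')(P) = Mul(Pow(P, -1), Pow(Add(-11, P), -1)) (Function('n')(P) = Mul(Pow(Add(Mul(-1, 11), P), -1), Pow(P, -1)) = Mul(Pow(Add(-11, P), -1), Pow(P, -1)) = Mul(Pow(P, -1), Pow(Add(-11, P), -1)))
Mul(Add(-7259, -33377), Add(26189, Function('n')(-212))) = Mul(Add(-7259, -33377), Add(26189, Mul(Pow(-212, -1), Pow(Add(-11, -212), -1)))) = Mul(-40636, Add(26189, Mul(Rational(-1, 212), Pow(-223, -1)))) = Mul(-40636, Add(26189, Mul(Rational(-1, 212), Rational(-1, 223)))) = Mul(-40636, Add(26189, Rational(1, 47276))) = Mul(-40636, Rational(1238111165, 47276)) = Rational(-12577971325235, 11819)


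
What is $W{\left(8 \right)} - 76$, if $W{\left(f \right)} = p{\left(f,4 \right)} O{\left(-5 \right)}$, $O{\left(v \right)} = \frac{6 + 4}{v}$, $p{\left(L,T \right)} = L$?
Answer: $-92$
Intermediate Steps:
$O{\left(v \right)} = \frac{10}{v}$
$W{\left(f \right)} = - 2 f$ ($W{\left(f \right)} = f \frac{10}{-5} = f 10 \left(- \frac{1}{5}\right) = f \left(-2\right) = - 2 f$)
$W{\left(8 \right)} - 76 = \left(-2\right) 8 - 76 = -16 - 76 = -92$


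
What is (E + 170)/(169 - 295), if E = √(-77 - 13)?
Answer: -85/63 - I*√10/42 ≈ -1.3492 - 0.075292*I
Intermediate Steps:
E = 3*I*√10 (E = √(-90) = 3*I*√10 ≈ 9.4868*I)
(E + 170)/(169 - 295) = (3*I*√10 + 170)/(169 - 295) = (170 + 3*I*√10)/(-126) = (170 + 3*I*√10)*(-1/126) = -85/63 - I*√10/42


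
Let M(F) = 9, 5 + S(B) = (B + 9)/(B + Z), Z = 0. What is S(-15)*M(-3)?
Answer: -207/5 ≈ -41.400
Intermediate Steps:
S(B) = -5 + (9 + B)/B (S(B) = -5 + (B + 9)/(B + 0) = -5 + (9 + B)/B)
S(-15)*M(-3) = (-4 + 9/(-15))*9 = (-4 + 9*(-1/15))*9 = (-4 - 3/5)*9 = -23/5*9 = -207/5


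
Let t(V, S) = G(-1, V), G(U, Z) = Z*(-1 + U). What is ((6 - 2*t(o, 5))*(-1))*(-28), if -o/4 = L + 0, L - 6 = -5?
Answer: -280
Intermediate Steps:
L = 1 (L = 6 - 5 = 1)
o = -4 (o = -4*(1 + 0) = -4*1 = -4)
t(V, S) = -2*V (t(V, S) = V*(-1 - 1) = V*(-2) = -2*V)
((6 - 2*t(o, 5))*(-1))*(-28) = ((6 - (-4)*(-4))*(-1))*(-28) = ((6 - 2*8)*(-1))*(-28) = ((6 - 16)*(-1))*(-28) = -10*(-1)*(-28) = 10*(-28) = -280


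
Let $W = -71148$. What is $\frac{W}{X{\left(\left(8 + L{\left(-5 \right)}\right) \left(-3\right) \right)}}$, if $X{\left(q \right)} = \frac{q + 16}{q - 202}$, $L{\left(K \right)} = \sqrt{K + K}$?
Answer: $\frac{71148 \left(- 3 \sqrt{10} + 226 i\right)}{- 8 i + 3 \sqrt{10}} \approx -8.7688 \cdot 10^{5} + 9.5548 \cdot 10^{5} i$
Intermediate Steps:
$L{\left(K \right)} = \sqrt{2} \sqrt{K}$ ($L{\left(K \right)} = \sqrt{2 K} = \sqrt{2} \sqrt{K}$)
$X{\left(q \right)} = \frac{16 + q}{-202 + q}$
$\frac{W}{X{\left(\left(8 + L{\left(-5 \right)}\right) \left(-3\right) \right)}} = - \frac{71148}{\frac{1}{-202 + \left(8 + \sqrt{2} \sqrt{-5}\right) \left(-3\right)} \left(16 + \left(8 + \sqrt{2} \sqrt{-5}\right) \left(-3\right)\right)} = - \frac{71148}{\frac{1}{-202 + \left(8 + \sqrt{2} i \sqrt{5}\right) \left(-3\right)} \left(16 + \left(8 + \sqrt{2} i \sqrt{5}\right) \left(-3\right)\right)} = - \frac{71148}{\frac{1}{-202 + \left(8 + i \sqrt{10}\right) \left(-3\right)} \left(16 + \left(8 + i \sqrt{10}\right) \left(-3\right)\right)} = - \frac{71148}{\frac{1}{-202 - \left(24 + 3 i \sqrt{10}\right)} \left(16 - \left(24 + 3 i \sqrt{10}\right)\right)} = - \frac{71148}{\frac{1}{-226 - 3 i \sqrt{10}} \left(-8 - 3 i \sqrt{10}\right)} = - 71148 \frac{-226 - 3 i \sqrt{10}}{-8 - 3 i \sqrt{10}} = - \frac{71148 \left(-226 - 3 i \sqrt{10}\right)}{-8 - 3 i \sqrt{10}}$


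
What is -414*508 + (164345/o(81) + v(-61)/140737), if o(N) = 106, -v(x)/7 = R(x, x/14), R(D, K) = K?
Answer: -1557165324283/7459061 ≈ -2.0876e+5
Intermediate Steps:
v(x) = -x/2 (v(x) = -7*x/14 = -x/2)
-414*508 + (164345/o(81) + v(-61)/140737) = -414*508 + (164345/106 - ½*(-61)/140737) = -210312 + (164345*(1/106) + (61/2)*(1/140737)) = -210312 + (164345/106 + 61/281474) = -210312 + 11564712749/7459061 = -1557165324283/7459061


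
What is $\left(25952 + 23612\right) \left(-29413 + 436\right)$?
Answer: $-1436216028$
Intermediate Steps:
$\left(25952 + 23612\right) \left(-29413 + 436\right) = 49564 \left(-28977\right) = -1436216028$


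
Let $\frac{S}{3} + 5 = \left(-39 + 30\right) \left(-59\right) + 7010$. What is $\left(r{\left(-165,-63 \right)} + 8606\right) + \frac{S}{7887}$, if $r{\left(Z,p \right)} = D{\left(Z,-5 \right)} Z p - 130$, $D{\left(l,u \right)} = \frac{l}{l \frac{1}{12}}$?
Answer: $\frac{350232400}{2629} \approx 1.3322 \cdot 10^{5}$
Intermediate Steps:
$D{\left(l,u \right)} = 12$ ($D{\left(l,u \right)} = \frac{l}{l \frac{1}{12}} = \frac{l}{\frac{1}{12} l} = l \frac{12}{l} = 12$)
$r{\left(Z,p \right)} = -130 + 12 Z p$ ($r{\left(Z,p \right)} = 12 Z p - 130 = -130 + 12 Z p$)
$S = 22608$ ($S = -15 + 3 \left(\left(-39 + 30\right) \left(-59\right) + 7010\right) = -15 + 3 \left(\left(-9\right) \left(-59\right) + 7010\right) = -15 + 3 \left(531 + 7010\right) = -15 + 3 \cdot 7541 = -15 + 22623 = 22608$)
$\left(r{\left(-165,-63 \right)} + 8606\right) + \frac{S}{7887} = \left(\left(-130 + 12 \left(-165\right) \left(-63\right)\right) + 8606\right) + \frac{22608}{7887} = \left(\left(-130 + 124740\right) + 8606\right) + 22608 \cdot \frac{1}{7887} = \left(124610 + 8606\right) + \frac{7536}{2629} = 133216 + \frac{7536}{2629} = \frac{350232400}{2629}$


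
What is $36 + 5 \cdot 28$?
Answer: $176$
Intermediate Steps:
$36 + 5 \cdot 28 = 36 + 140 = 176$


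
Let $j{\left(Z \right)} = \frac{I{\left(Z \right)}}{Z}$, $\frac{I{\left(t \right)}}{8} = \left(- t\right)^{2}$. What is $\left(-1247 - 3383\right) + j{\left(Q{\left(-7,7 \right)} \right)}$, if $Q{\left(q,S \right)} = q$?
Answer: $-4686$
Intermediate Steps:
$I{\left(t \right)} = 8 t^{2}$ ($I{\left(t \right)} = 8 \left(- t\right)^{2} = 8 t^{2}$)
$j{\left(Z \right)} = 8 Z$ ($j{\left(Z \right)} = \frac{8 Z^{2}}{Z} = 8 Z$)
$\left(-1247 - 3383\right) + j{\left(Q{\left(-7,7 \right)} \right)} = \left(-1247 - 3383\right) + 8 \left(-7\right) = -4630 - 56 = -4686$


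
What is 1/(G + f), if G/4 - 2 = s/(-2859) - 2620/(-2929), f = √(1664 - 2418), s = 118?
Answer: 400160154685560/31003766652244817 - 70124060228121*I*√754/62007533304489634 ≈ 0.012907 - 0.031053*I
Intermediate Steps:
f = I*√754 (f = √(-754) = I*√754 ≈ 27.459*I)
G = 95571920/8374011 (G = 8 + 4*(118/(-2859) - 2620/(-2929)) = 8 + 4*(118*(-1/2859) - 2620*(-1/2929)) = 8 + 4*(-118/2859 + 2620/2929) = 8 + 4*(7144958/8374011) = 8 + 28579832/8374011 = 95571920/8374011 ≈ 11.413)
1/(G + f) = 1/(95571920/8374011 + I*√754)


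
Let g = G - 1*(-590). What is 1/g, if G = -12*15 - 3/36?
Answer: 12/4919 ≈ 0.0024395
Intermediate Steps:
G = -2161/12 (G = -180 - 3*1/36 = -180 - 1/12 = -2161/12 ≈ -180.08)
g = 4919/12 (g = -2161/12 - 1*(-590) = -2161/12 + 590 = 4919/12 ≈ 409.92)
1/g = 1/(4919/12) = 12/4919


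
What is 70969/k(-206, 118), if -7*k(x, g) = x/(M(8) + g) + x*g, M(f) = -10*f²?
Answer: 129660363/6344285 ≈ 20.437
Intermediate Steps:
k(x, g) = -g*x/7 - x/(7*(-640 + g)) (k(x, g) = -(x/(-10*8² + g) + x*g)/7 = -(x/(-10*64 + g) + g*x)/7 = -(x/(-640 + g) + g*x)/7 = -(g*x + x/(-640 + g))/7 = -g*x/7 - x/(7*(-640 + g)))
70969/k(-206, 118) = 70969/(((⅐)*(-206)*(-1 - 1*118² + 640*118)/(-640 + 118))) = 70969/(((⅐)*(-206)*(-1 - 1*13924 + 75520)/(-522))) = 70969/(((⅐)*(-206)*(-1/522)*(-1 - 13924 + 75520))) = 70969/(((⅐)*(-206)*(-1/522)*61595)) = 70969/(6344285/1827) = 70969*(1827/6344285) = 129660363/6344285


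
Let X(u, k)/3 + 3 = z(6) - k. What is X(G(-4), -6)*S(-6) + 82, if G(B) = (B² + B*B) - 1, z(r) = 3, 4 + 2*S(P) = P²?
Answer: 370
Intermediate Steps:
S(P) = -2 + P²/2
G(B) = -1 + 2*B² (G(B) = (B² + B²) - 1 = 2*B² - 1 = -1 + 2*B²)
X(u, k) = -3*k (X(u, k) = -9 + 3*(3 - k) = -9 + (9 - 3*k) = -3*k)
X(G(-4), -6)*S(-6) + 82 = (-3*(-6))*(-2 + (½)*(-6)²) + 82 = 18*(-2 + (½)*36) + 82 = 18*(-2 + 18) + 82 = 18*16 + 82 = 288 + 82 = 370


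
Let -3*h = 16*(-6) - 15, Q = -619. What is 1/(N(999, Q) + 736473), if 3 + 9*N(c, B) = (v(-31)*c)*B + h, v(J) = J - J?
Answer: 9/6628291 ≈ 1.3578e-6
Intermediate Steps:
v(J) = 0
h = 37 (h = -(16*(-6) - 15)/3 = -(-96 - 15)/3 = -1/3*(-111) = 37)
N(c, B) = 34/9 (N(c, B) = -1/3 + ((0*c)*B + 37)/9 = -1/3 + (0*B + 37)/9 = -1/3 + (0 + 37)/9 = -1/3 + (1/9)*37 = -1/3 + 37/9 = 34/9)
1/(N(999, Q) + 736473) = 1/(34/9 + 736473) = 1/(6628291/9) = 9/6628291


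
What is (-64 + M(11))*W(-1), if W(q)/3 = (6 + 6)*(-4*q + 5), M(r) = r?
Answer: -17172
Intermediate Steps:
W(q) = 180 - 144*q (W(q) = 3*((6 + 6)*(-4*q + 5)) = 3*(12*(5 - 4*q)) = 3*(60 - 48*q) = 180 - 144*q)
(-64 + M(11))*W(-1) = (-64 + 11)*(180 - 144*(-1)) = -53*(180 + 144) = -53*324 = -17172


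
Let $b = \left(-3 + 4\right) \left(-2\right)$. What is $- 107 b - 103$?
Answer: $111$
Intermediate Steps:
$b = -2$ ($b = 1 \left(-2\right) = -2$)
$- 107 b - 103 = \left(-107\right) \left(-2\right) - 103 = 214 - 103 = 111$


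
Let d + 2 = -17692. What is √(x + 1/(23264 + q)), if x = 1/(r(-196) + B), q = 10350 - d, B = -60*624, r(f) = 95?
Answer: I*√6688616510345/958048630 ≈ 0.0026995*I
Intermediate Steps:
d = -17694 (d = -2 - 17692 = -17694)
B = -37440
q = 28044 (q = 10350 - 1*(-17694) = 10350 + 17694 = 28044)
x = -1/37345 (x = 1/(95 - 37440) = 1/(-37345) = -1/37345 ≈ -2.6777e-5)
√(x + 1/(23264 + q)) = √(-1/37345 + 1/(23264 + 28044)) = √(-1/37345 + 1/51308) = √(-13963/1916097260) = I*√6688616510345/958048630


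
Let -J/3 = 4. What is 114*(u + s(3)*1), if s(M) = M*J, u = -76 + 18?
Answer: -10716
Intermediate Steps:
J = -12 (J = -3*4 = -12)
u = -58
s(M) = -12*M (s(M) = M*(-12) = -12*M)
114*(u + s(3)*1) = 114*(-58 - 12*3*1) = 114*(-58 - 36*1) = 114*(-58 - 36) = 114*(-94) = -10716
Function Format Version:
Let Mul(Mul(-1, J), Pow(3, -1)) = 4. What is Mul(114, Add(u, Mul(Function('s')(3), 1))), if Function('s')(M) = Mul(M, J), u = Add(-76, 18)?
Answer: -10716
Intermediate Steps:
J = -12 (J = Mul(-3, 4) = -12)
u = -58
Function('s')(M) = Mul(-12, M) (Function('s')(M) = Mul(M, -12) = Mul(-12, M))
Mul(114, Add(u, Mul(Function('s')(3), 1))) = Mul(114, Add(-58, Mul(Mul(-12, 3), 1))) = Mul(114, Add(-58, Mul(-36, 1))) = Mul(114, Add(-58, -36)) = Mul(114, -94) = -10716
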